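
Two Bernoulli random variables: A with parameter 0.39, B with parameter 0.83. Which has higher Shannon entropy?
A

For binary distributions, entropy is maximized at p=0.5 and decreases as p moves toward 0 or 1.

H(A) = H(0.39) = 0.9648 bits
H(B) = H(0.83) = 0.6577 bits

Distribution A (p=0.39) is closer to uniform (p=0.5), so it has higher entropy.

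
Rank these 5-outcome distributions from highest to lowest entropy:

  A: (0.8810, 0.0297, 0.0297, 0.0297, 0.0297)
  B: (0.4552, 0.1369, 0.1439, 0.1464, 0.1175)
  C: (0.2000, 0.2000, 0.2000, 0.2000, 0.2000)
C > B > A

Key insight: Entropy is maximized by uniform distributions and minimized by concentrated distributions.

- Uniform distributions have maximum entropy log₂(5) = 2.3219 bits
- The more "peaked" or concentrated a distribution, the lower its entropy

Entropies:
  H(A) = 0.7645 bits
  H(B) = 2.0810 bits
  H(C) = 2.3219 bits

Ranking: C > B > A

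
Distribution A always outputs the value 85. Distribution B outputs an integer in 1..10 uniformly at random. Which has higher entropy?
B

A is deterministic, so H(A) = 0. B is uniform over 10 outcomes, so H(B) = log₂(10) = 3.322 bits. Any distribution with genuine randomness has higher entropy than a deterministic one.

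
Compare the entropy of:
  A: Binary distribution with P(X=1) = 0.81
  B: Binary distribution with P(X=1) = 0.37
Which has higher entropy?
B

For binary distributions, entropy is maximized at p=0.5 and decreases as p moves toward 0 or 1.

H(A) = H(0.81) = 0.7015 bits
H(B) = H(0.37) = 0.9507 bits

Distribution B (p=0.37) is closer to uniform (p=0.5), so it has higher entropy.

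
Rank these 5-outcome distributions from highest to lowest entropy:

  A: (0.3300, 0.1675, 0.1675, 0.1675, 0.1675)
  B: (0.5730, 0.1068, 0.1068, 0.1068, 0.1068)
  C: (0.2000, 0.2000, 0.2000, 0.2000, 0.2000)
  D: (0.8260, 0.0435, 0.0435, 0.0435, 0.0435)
C > A > B > D

Key insight: Entropy is maximized by uniform distributions and minimized by concentrated distributions.

Entropies:
  H(A) = 2.2549 bits
  H(B) = 1.8386 bits
  H(C) = 2.3219 bits
  H(D) = 1.0148 bits

Ranking: C > A > B > D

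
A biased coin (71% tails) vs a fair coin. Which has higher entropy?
Fair coin

The fair coin is uniform (p=0.5), maximizing binary entropy at 1 bit. The biased coin has H(0.71) ≈ 0.869 bits — its outcome is more predictable, so its entropy is lower.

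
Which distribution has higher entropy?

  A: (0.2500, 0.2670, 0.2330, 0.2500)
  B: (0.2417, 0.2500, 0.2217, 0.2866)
A

Both distributions are close to uniform, making this a harder comparison.

H(A) = 1.9983 bits
H(B) = 1.9937 bits

The distribution closer to uniform has higher entropy.
Answer: A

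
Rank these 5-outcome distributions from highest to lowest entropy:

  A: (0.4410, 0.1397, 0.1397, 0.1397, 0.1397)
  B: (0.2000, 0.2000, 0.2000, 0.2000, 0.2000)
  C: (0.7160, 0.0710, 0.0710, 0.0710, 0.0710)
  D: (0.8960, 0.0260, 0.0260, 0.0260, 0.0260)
B > A > C > D

Key insight: Entropy is maximized by uniform distributions and minimized by concentrated distributions.

Entropies:
  H(A) = 2.1079 bits
  H(B) = 2.3219 bits
  H(C) = 1.4288 bits
  H(D) = 0.6895 bits

Ranking: B > A > C > D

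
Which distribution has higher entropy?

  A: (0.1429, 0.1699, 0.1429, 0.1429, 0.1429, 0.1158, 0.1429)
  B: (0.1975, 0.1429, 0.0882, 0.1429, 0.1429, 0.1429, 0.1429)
A

Both distributions are close to uniform, making this a harder comparison.

H(A) = 2.7999 bits
H(B) = 2.7764 bits

The distribution closer to uniform has higher entropy.
Answer: A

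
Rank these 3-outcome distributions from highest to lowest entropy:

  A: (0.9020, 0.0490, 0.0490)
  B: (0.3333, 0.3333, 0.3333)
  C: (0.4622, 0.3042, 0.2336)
B > C > A

Key insight: Entropy is maximized by uniform distributions and minimized by concentrated distributions.

- Uniform distributions have maximum entropy log₂(3) = 1.5850 bits
- The more "peaked" or concentrated a distribution, the lower its entropy

Entropies:
  H(A) = 0.5606 bits
  H(B) = 1.5850 bits
  H(C) = 1.5270 bits

Ranking: B > C > A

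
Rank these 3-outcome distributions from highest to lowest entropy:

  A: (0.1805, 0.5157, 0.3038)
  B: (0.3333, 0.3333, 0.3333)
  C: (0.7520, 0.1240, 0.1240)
B > A > C

Key insight: Entropy is maximized by uniform distributions and minimized by concentrated distributions.

- Uniform distributions have maximum entropy log₂(3) = 1.5850 bits
- The more "peaked" or concentrated a distribution, the lower its entropy

Entropies:
  H(A) = 1.4607 bits
  H(B) = 1.5850 bits
  H(C) = 1.0561 bits

Ranking: B > A > C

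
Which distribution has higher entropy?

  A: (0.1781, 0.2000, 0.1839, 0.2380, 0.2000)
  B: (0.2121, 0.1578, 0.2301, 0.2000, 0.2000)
A

Both distributions are close to uniform, making this a harder comparison.

H(A) = 2.3143 bits
H(B) = 2.3114 bits

The distribution closer to uniform has higher entropy.
Answer: A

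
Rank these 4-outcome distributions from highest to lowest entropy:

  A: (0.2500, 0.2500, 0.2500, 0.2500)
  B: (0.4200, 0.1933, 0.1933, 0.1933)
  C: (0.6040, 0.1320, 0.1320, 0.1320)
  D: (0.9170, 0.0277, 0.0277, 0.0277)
A > B > C > D

Key insight: Entropy is maximized by uniform distributions and minimized by concentrated distributions.

Entropies:
  H(A) = 2.0000 bits
  H(B) = 1.9007 bits
  H(C) = 1.5962 bits
  H(D) = 0.5442 bits

Ranking: A > B > C > D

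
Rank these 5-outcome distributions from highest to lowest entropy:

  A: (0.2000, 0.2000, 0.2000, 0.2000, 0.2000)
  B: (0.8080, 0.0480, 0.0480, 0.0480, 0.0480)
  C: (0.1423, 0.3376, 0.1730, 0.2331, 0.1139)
A > C > B

Key insight: Entropy is maximized by uniform distributions and minimized by concentrated distributions.

- Uniform distributions have maximum entropy log₂(5) = 2.3219 bits
- The more "peaked" or concentrated a distribution, the lower its entropy

Entropies:
  H(A) = 2.3219 bits
  H(B) = 1.0896 bits
  H(C) = 2.2139 bits

Ranking: A > C > B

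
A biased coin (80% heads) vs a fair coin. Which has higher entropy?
Fair coin

The fair coin is uniform (p=0.5), maximizing binary entropy at 1 bit. The biased coin has H(0.80) ≈ 0.722 bits — its outcome is more predictable, so its entropy is lower.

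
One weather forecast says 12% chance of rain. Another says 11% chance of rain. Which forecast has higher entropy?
12% forecast

Treat each forecast as a Bernoulli distribution. Binary entropy is maximized at p=0.5 and falls off symmetrically toward 0 or 1. The 12% forecast is closer to 50%, so it is more uncertain. H(12%) ≈ 0.529 bits, H(11%) ≈ 0.500 bits.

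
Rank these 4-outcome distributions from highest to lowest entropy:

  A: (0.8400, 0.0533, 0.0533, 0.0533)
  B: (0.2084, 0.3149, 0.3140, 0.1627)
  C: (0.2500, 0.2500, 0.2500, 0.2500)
C > B > A

Key insight: Entropy is maximized by uniform distributions and minimized by concentrated distributions.

- Uniform distributions have maximum entropy log₂(4) = 2.0000 bits
- The more "peaked" or concentrated a distribution, the lower its entropy

Entropies:
  H(A) = 0.8879 bits
  H(B) = 1.9475 bits
  H(C) = 2.0000 bits

Ranking: C > B > A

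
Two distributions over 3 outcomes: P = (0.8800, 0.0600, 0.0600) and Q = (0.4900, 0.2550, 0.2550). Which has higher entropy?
Q

P is highly concentrated on one outcome (88%), making it nearly deterministic. Q spreads its mass more evenly (max 49%). The more spread-out distribution has higher entropy: H(P) ≈ 0.649 bits, H(Q) ≈ 1.510 bits.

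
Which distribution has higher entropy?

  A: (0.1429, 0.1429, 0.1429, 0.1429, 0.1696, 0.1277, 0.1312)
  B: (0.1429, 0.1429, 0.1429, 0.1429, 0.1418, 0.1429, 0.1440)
B

Both distributions are close to uniform, making this a harder comparison.

H(A) = 2.8021 bits
H(B) = 2.8073 bits

The distribution closer to uniform has higher entropy.
Answer: B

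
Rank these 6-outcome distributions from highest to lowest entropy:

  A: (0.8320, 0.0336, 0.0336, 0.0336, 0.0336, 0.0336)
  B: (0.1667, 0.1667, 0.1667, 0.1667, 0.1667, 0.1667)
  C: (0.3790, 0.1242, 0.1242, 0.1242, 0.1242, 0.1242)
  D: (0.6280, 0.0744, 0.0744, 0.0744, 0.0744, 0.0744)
B > C > D > A

Key insight: Entropy is maximized by uniform distributions and minimized by concentrated distributions.

Entropies:
  H(A) = 1.0432 bits
  H(B) = 2.5850 bits
  H(C) = 2.3993 bits
  H(D) = 1.8160 bits

Ranking: B > C > D > A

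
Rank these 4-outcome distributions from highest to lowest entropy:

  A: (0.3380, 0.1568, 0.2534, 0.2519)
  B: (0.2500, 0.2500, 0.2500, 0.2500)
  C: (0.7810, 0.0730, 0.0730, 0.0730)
B > A > C

Key insight: Entropy is maximized by uniform distributions and minimized by concentrated distributions.

- Uniform distributions have maximum entropy log₂(4) = 2.0000 bits
- The more "peaked" or concentrated a distribution, the lower its entropy

Entropies:
  H(A) = 1.9509 bits
  H(B) = 2.0000 bits
  H(C) = 1.1054 bits

Ranking: B > A > C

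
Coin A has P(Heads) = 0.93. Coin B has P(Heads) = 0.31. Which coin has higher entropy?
B

For binary distributions, entropy is maximized at p=0.5 and decreases as p moves toward 0 or 1.

H(A) = H(0.93) = 0.3659 bits
H(B) = H(0.31) = 0.8932 bits

Distribution B (p=0.31) is closer to uniform (p=0.5), so it has higher entropy.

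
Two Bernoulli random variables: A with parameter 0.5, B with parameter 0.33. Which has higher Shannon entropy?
A

For binary distributions, entropy is maximized at p=0.5 and decreases as p moves toward 0 or 1.

H(A) = H(0.5) = 1.0000 bits
H(B) = H(0.33) = 0.9149 bits

Distribution A (p=0.5) is closer to uniform (p=0.5), so it has higher entropy.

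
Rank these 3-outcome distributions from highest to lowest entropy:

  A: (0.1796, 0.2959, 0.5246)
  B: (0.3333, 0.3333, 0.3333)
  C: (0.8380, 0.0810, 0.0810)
B > A > C

Key insight: Entropy is maximized by uniform distributions and minimized by concentrated distributions.

- Uniform distributions have maximum entropy log₂(3) = 1.5850 bits
- The more "peaked" or concentrated a distribution, the lower its entropy

Entropies:
  H(A) = 1.4530 bits
  H(B) = 1.5850 bits
  H(C) = 0.8011 bits

Ranking: B > A > C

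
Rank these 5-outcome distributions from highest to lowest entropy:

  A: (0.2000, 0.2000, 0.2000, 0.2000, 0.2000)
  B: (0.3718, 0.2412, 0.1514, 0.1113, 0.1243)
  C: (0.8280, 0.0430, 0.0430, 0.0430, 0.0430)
A > B > C

Key insight: Entropy is maximized by uniform distributions and minimized by concentrated distributions.

- Uniform distributions have maximum entropy log₂(5) = 2.3219 bits
- The more "peaked" or concentrated a distribution, the lower its entropy

Entropies:
  H(A) = 2.3219 bits
  H(B) = 2.1643 bits
  H(C) = 1.0063 bits

Ranking: A > B > C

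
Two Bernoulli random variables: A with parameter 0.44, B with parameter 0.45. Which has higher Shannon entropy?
B

For binary distributions, entropy is maximized at p=0.5 and decreases as p moves toward 0 or 1.

H(A) = H(0.44) = 0.9896 bits
H(B) = H(0.45) = 0.9928 bits

Distribution B (p=0.45) is closer to uniform (p=0.5), so it has higher entropy.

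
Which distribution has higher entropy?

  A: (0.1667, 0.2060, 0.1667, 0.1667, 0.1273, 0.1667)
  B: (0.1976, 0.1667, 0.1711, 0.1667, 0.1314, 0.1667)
B

Both distributions are close to uniform, making this a harder comparison.

H(A) = 2.5714 bits
H(B) = 2.5752 bits

The distribution closer to uniform has higher entropy.
Answer: B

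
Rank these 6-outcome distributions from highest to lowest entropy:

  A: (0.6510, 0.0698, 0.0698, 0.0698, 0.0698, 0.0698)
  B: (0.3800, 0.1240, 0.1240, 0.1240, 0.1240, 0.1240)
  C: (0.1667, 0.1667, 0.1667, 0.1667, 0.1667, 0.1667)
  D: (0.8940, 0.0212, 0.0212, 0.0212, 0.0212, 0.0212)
C > B > A > D

Key insight: Entropy is maximized by uniform distributions and minimized by concentrated distributions.

Entropies:
  H(A) = 1.7435 bits
  H(B) = 2.3976 bits
  H(C) = 2.5850 bits
  H(D) = 0.7339 bits

Ranking: C > B > A > D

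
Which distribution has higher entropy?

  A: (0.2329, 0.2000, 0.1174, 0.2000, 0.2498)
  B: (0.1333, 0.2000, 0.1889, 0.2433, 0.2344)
B

Both distributions are close to uniform, making this a harder comparison.

H(A) = 2.2810 bits
H(B) = 2.2929 bits

The distribution closer to uniform has higher entropy.
Answer: B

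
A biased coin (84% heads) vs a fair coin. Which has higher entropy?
Fair coin

The fair coin is uniform (p=0.5), maximizing binary entropy at 1 bit. The biased coin has H(0.84) ≈ 0.634 bits — its outcome is more predictable, so its entropy is lower.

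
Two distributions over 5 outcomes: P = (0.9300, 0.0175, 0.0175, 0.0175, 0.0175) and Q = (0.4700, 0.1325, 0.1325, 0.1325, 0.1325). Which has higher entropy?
Q

P is highly concentrated on one outcome (93%), making it nearly deterministic. Q spreads its mass more evenly (max 47%). The more spread-out distribution has higher entropy: H(P) ≈ 0.506 bits, H(Q) ≈ 2.057 bits.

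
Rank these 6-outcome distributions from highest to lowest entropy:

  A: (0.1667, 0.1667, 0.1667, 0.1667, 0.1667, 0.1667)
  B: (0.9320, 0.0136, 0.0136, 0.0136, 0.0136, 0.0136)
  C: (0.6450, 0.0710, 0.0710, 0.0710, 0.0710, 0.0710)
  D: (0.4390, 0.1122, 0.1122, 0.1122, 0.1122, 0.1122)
A > D > C > B

Key insight: Entropy is maximized by uniform distributions and minimized by concentrated distributions.

Entropies:
  H(A) = 2.5850 bits
  H(B) = 0.5163 bits
  H(C) = 1.7627 bits
  H(D) = 2.2918 bits

Ranking: A > D > C > B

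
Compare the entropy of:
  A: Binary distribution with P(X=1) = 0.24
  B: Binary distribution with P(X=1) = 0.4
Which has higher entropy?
B

For binary distributions, entropy is maximized at p=0.5 and decreases as p moves toward 0 or 1.

H(A) = H(0.24) = 0.7950 bits
H(B) = H(0.4) = 0.9710 bits

Distribution B (p=0.4) is closer to uniform (p=0.5), so it has higher entropy.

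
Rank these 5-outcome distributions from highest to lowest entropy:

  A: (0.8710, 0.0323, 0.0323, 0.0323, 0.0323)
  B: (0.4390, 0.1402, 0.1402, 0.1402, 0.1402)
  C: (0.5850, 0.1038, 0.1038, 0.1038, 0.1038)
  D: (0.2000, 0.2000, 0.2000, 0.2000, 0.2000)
D > B > C > A

Key insight: Entropy is maximized by uniform distributions and minimized by concentrated distributions.

Entropies:
  H(A) = 0.8127 bits
  H(B) = 2.1112 bits
  H(C) = 1.8091 bits
  H(D) = 2.3219 bits

Ranking: D > B > C > A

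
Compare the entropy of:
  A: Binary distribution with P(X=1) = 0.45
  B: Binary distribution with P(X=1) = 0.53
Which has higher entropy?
B

For binary distributions, entropy is maximized at p=0.5 and decreases as p moves toward 0 or 1.

H(A) = H(0.45) = 0.9928 bits
H(B) = H(0.53) = 0.9974 bits

Distribution B (p=0.53) is closer to uniform (p=0.5), so it has higher entropy.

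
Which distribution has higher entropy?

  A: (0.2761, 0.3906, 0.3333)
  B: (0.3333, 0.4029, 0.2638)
A

Both distributions are close to uniform, making this a harder comparison.

H(A) = 1.5707 bits
H(B) = 1.5639 bits

The distribution closer to uniform has higher entropy.
Answer: A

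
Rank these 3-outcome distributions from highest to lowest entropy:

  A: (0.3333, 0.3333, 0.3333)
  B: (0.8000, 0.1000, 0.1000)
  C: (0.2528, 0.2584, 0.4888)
A > C > B

Key insight: Entropy is maximized by uniform distributions and minimized by concentrated distributions.

- Uniform distributions have maximum entropy log₂(3) = 1.5850 bits
- The more "peaked" or concentrated a distribution, the lower its entropy

Entropies:
  H(A) = 1.5850 bits
  H(B) = 0.9219 bits
  H(C) = 1.5108 bits

Ranking: A > C > B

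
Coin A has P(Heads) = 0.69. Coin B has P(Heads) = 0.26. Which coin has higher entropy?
A

For binary distributions, entropy is maximized at p=0.5 and decreases as p moves toward 0 or 1.

H(A) = H(0.69) = 0.8932 bits
H(B) = H(0.26) = 0.8267 bits

Distribution A (p=0.69) is closer to uniform (p=0.5), so it has higher entropy.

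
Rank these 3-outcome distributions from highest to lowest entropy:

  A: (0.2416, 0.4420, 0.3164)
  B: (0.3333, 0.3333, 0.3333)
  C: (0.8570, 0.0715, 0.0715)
B > A > C

Key insight: Entropy is maximized by uniform distributions and minimized by concentrated distributions.

- Uniform distributions have maximum entropy log₂(3) = 1.5850 bits
- The more "peaked" or concentrated a distribution, the lower its entropy

Entropies:
  H(A) = 1.5410 bits
  H(B) = 1.5850 bits
  H(C) = 0.7350 bits

Ranking: B > A > C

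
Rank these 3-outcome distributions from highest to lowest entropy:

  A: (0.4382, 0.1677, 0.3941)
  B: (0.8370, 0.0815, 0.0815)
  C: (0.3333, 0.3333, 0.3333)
C > A > B

Key insight: Entropy is maximized by uniform distributions and minimized by concentrated distributions.

- Uniform distributions have maximum entropy log₂(3) = 1.5850 bits
- The more "peaked" or concentrated a distribution, the lower its entropy

Entropies:
  H(A) = 1.4830 bits
  H(B) = 0.8044 bits
  H(C) = 1.5850 bits

Ranking: C > A > B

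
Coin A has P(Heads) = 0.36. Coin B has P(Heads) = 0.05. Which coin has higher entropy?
A

For binary distributions, entropy is maximized at p=0.5 and decreases as p moves toward 0 or 1.

H(A) = H(0.36) = 0.9427 bits
H(B) = H(0.05) = 0.2864 bits

Distribution A (p=0.36) is closer to uniform (p=0.5), so it has higher entropy.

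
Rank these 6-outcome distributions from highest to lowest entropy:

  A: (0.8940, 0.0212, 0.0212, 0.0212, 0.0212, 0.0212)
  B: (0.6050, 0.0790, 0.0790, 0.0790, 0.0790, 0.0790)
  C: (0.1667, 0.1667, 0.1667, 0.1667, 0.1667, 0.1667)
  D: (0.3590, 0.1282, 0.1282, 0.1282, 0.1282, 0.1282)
C > D > B > A

Key insight: Entropy is maximized by uniform distributions and minimized by concentrated distributions.

Entropies:
  H(A) = 0.7339 bits
  H(B) = 1.8851 bits
  H(C) = 2.5850 bits
  H(D) = 2.4302 bits

Ranking: C > D > B > A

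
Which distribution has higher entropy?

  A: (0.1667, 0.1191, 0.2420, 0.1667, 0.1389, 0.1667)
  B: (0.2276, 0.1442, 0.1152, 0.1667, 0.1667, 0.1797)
B

Both distributions are close to uniform, making this a harder comparison.

H(A) = 2.5490 bits
H(B) = 2.5547 bits

The distribution closer to uniform has higher entropy.
Answer: B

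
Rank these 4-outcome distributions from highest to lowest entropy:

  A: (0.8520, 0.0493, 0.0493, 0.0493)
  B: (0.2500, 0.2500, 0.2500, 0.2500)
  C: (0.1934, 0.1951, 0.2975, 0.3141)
B > C > A

Key insight: Entropy is maximized by uniform distributions and minimized by concentrated distributions.

- Uniform distributions have maximum entropy log₂(4) = 2.0000 bits
- The more "peaked" or concentrated a distribution, the lower its entropy

Entropies:
  H(A) = 0.8394 bits
  H(B) = 2.0000 bits
  H(C) = 1.9635 bits

Ranking: B > C > A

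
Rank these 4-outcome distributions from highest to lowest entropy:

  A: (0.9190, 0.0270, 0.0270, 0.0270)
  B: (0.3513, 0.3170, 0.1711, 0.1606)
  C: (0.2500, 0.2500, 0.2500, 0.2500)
C > B > A

Key insight: Entropy is maximized by uniform distributions and minimized by concentrated distributions.

- Uniform distributions have maximum entropy log₂(4) = 2.0000 bits
- The more "peaked" or concentrated a distribution, the lower its entropy

Entropies:
  H(A) = 0.5341 bits
  H(B) = 1.9151 bits
  H(C) = 2.0000 bits

Ranking: C > B > A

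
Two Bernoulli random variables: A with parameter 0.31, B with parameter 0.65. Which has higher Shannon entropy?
B

For binary distributions, entropy is maximized at p=0.5 and decreases as p moves toward 0 or 1.

H(A) = H(0.31) = 0.8932 bits
H(B) = H(0.65) = 0.9341 bits

Distribution B (p=0.65) is closer to uniform (p=0.5), so it has higher entropy.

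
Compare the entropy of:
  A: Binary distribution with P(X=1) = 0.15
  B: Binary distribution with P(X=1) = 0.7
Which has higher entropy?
B

For binary distributions, entropy is maximized at p=0.5 and decreases as p moves toward 0 or 1.

H(A) = H(0.15) = 0.6098 bits
H(B) = H(0.7) = 0.8813 bits

Distribution B (p=0.7) is closer to uniform (p=0.5), so it has higher entropy.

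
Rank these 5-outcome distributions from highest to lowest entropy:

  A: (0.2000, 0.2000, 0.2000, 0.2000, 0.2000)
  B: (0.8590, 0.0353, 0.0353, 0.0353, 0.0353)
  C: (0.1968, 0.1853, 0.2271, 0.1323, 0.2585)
A > C > B

Key insight: Entropy is maximized by uniform distributions and minimized by concentrated distributions.

- Uniform distributions have maximum entropy log₂(5) = 2.3219 bits
- The more "peaked" or concentrated a distribution, the lower its entropy

Entropies:
  H(A) = 2.3219 bits
  H(B) = 0.8689 bits
  H(C) = 2.2885 bits

Ranking: A > C > B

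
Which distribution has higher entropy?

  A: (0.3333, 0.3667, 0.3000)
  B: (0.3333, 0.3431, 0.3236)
B

Both distributions are close to uniform, making this a harder comparison.

H(A) = 1.5801 bits
H(B) = 1.5845 bits

The distribution closer to uniform has higher entropy.
Answer: B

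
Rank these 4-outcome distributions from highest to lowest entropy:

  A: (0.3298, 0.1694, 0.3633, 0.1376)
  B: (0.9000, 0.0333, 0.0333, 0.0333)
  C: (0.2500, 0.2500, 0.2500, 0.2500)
C > A > B

Key insight: Entropy is maximized by uniform distributions and minimized by concentrated distributions.

- Uniform distributions have maximum entropy log₂(4) = 2.0000 bits
- The more "peaked" or concentrated a distribution, the lower its entropy

Entropies:
  H(A) = 1.8860 bits
  H(B) = 0.6275 bits
  H(C) = 2.0000 bits

Ranking: C > A > B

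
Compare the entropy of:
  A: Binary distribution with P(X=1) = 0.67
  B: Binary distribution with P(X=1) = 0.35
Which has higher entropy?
B

For binary distributions, entropy is maximized at p=0.5 and decreases as p moves toward 0 or 1.

H(A) = H(0.67) = 0.9149 bits
H(B) = H(0.35) = 0.9341 bits

Distribution B (p=0.35) is closer to uniform (p=0.5), so it has higher entropy.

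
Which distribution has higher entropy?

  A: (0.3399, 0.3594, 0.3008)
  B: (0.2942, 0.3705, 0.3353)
A

Both distributions are close to uniform, making this a harder comparison.

H(A) = 1.5811 bits
H(B) = 1.5786 bits

The distribution closer to uniform has higher entropy.
Answer: A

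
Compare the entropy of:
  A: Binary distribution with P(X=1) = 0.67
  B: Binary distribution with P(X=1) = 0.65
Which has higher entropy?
B

For binary distributions, entropy is maximized at p=0.5 and decreases as p moves toward 0 or 1.

H(A) = H(0.67) = 0.9149 bits
H(B) = H(0.65) = 0.9341 bits

Distribution B (p=0.65) is closer to uniform (p=0.5), so it has higher entropy.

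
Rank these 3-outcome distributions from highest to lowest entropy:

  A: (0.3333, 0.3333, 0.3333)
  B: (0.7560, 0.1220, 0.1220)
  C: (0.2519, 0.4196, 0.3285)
A > C > B

Key insight: Entropy is maximized by uniform distributions and minimized by concentrated distributions.

- Uniform distributions have maximum entropy log₂(3) = 1.5850 bits
- The more "peaked" or concentrated a distribution, the lower its entropy

Entropies:
  H(A) = 1.5850 bits
  H(B) = 1.0456 bits
  H(C) = 1.5544 bits

Ranking: A > C > B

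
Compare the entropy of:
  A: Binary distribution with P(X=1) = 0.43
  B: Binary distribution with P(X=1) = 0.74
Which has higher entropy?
A

For binary distributions, entropy is maximized at p=0.5 and decreases as p moves toward 0 or 1.

H(A) = H(0.43) = 0.9858 bits
H(B) = H(0.74) = 0.8267 bits

Distribution A (p=0.43) is closer to uniform (p=0.5), so it has higher entropy.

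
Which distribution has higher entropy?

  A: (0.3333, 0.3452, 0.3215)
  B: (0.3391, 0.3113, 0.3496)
A

Both distributions are close to uniform, making this a harder comparison.

H(A) = 1.5844 bits
H(B) = 1.5833 bits

The distribution closer to uniform has higher entropy.
Answer: A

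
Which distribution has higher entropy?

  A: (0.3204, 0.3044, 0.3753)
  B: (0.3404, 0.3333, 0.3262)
B

Both distributions are close to uniform, making this a harder comparison.

H(A) = 1.5791 bits
H(B) = 1.5847 bits

The distribution closer to uniform has higher entropy.
Answer: B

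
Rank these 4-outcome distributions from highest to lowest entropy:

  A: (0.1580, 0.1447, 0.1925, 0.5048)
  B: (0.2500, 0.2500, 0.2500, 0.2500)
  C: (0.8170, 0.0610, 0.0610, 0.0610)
B > A > C

Key insight: Entropy is maximized by uniform distributions and minimized by concentrated distributions.

- Uniform distributions have maximum entropy log₂(4) = 2.0000 bits
- The more "peaked" or concentrated a distribution, the lower its entropy

Entropies:
  H(A) = 1.7796 bits
  H(B) = 2.0000 bits
  H(C) = 0.9766 bits

Ranking: B > A > C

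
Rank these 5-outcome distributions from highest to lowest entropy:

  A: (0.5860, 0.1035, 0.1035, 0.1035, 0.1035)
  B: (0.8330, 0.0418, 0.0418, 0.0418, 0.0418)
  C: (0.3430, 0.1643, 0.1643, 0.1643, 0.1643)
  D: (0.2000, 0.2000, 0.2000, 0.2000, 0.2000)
D > C > A > B

Key insight: Entropy is maximized by uniform distributions and minimized by concentrated distributions.

Entropies:
  H(A) = 1.8066 bits
  H(B) = 0.9848 bits
  H(C) = 2.2417 bits
  H(D) = 2.3219 bits

Ranking: D > C > A > B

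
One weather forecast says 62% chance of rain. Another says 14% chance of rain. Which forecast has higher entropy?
62% forecast

Treat each forecast as a Bernoulli distribution. Binary entropy is maximized at p=0.5 and falls off symmetrically toward 0 or 1. The 62% forecast is closer to 50%, so it is more uncertain. H(62%) ≈ 0.958 bits, H(14%) ≈ 0.584 bits.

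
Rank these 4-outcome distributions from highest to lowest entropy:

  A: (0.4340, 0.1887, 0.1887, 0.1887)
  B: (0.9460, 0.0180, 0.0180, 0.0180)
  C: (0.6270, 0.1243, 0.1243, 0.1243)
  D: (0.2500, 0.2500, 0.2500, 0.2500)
D > A > C > B

Key insight: Entropy is maximized by uniform distributions and minimized by concentrated distributions.

Entropies:
  H(A) = 1.8845 bits
  H(B) = 0.3887 bits
  H(C) = 1.5441 bits
  H(D) = 2.0000 bits

Ranking: D > A > C > B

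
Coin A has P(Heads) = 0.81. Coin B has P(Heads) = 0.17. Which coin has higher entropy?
A

For binary distributions, entropy is maximized at p=0.5 and decreases as p moves toward 0 or 1.

H(A) = H(0.81) = 0.7015 bits
H(B) = H(0.17) = 0.6577 bits

Distribution A (p=0.81) is closer to uniform (p=0.5), so it has higher entropy.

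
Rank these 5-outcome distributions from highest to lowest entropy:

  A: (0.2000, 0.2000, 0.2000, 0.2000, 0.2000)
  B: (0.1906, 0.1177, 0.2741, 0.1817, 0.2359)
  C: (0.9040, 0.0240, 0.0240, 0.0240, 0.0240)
A > B > C

Key insight: Entropy is maximized by uniform distributions and minimized by concentrated distributions.

- Uniform distributions have maximum entropy log₂(5) = 2.3219 bits
- The more "peaked" or concentrated a distribution, the lower its entropy

Entropies:
  H(A) = 2.3219 bits
  H(B) = 2.2695 bits
  H(C) = 0.6482 bits

Ranking: A > B > C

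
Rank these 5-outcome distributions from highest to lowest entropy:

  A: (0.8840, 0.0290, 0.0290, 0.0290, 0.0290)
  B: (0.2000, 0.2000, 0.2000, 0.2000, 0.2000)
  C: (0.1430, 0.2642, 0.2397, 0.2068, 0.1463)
B > C > A

Key insight: Entropy is maximized by uniform distributions and minimized by concentrated distributions.

- Uniform distributions have maximum entropy log₂(5) = 2.3219 bits
- The more "peaked" or concentrated a distribution, the lower its entropy

Entropies:
  H(A) = 0.7498 bits
  H(B) = 2.3219 bits
  H(C) = 2.2784 bits

Ranking: B > C > A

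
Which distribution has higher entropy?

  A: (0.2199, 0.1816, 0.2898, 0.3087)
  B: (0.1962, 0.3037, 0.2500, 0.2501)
B

Both distributions are close to uniform, making this a harder comparison.

H(A) = 1.9687 bits
H(B) = 1.9832 bits

The distribution closer to uniform has higher entropy.
Answer: B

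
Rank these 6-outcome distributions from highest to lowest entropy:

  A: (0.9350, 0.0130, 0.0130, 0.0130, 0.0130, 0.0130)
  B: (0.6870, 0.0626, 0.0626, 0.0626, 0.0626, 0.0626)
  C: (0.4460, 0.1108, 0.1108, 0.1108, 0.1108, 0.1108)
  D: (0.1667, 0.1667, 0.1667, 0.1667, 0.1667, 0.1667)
D > C > B > A

Key insight: Entropy is maximized by uniform distributions and minimized by concentrated distributions.

Entropies:
  H(A) = 0.4979 bits
  H(B) = 1.6234 bits
  H(C) = 2.2779 bits
  H(D) = 2.5850 bits

Ranking: D > C > B > A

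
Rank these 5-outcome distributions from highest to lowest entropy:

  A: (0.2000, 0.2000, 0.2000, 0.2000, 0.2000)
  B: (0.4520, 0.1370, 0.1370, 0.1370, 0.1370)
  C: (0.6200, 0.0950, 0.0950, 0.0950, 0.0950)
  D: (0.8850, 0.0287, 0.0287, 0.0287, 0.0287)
A > B > C > D

Key insight: Entropy is maximized by uniform distributions and minimized by concentrated distributions.

Entropies:
  H(A) = 2.3219 bits
  H(B) = 2.0893 bits
  H(C) = 1.7180 bits
  H(D) = 0.7448 bits

Ranking: A > B > C > D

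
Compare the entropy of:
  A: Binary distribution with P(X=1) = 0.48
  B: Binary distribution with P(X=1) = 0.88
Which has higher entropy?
A

For binary distributions, entropy is maximized at p=0.5 and decreases as p moves toward 0 or 1.

H(A) = H(0.48) = 0.9988 bits
H(B) = H(0.88) = 0.5294 bits

Distribution A (p=0.48) is closer to uniform (p=0.5), so it has higher entropy.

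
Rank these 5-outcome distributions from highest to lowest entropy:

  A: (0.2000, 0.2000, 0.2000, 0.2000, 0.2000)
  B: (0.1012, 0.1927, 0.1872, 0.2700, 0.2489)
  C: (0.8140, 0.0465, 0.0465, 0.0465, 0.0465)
A > B > C

Key insight: Entropy is maximized by uniform distributions and minimized by concentrated distributions.

- Uniform distributions have maximum entropy log₂(5) = 2.3219 bits
- The more "peaked" or concentrated a distribution, the lower its entropy

Entropies:
  H(A) = 2.3219 bits
  H(B) = 2.2541 bits
  H(C) = 1.0650 bits

Ranking: A > B > C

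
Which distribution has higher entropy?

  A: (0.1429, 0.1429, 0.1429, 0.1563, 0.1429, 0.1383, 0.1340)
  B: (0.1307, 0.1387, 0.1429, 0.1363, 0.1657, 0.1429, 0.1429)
A

Both distributions are close to uniform, making this a harder comparison.

H(A) = 2.8060 bits
H(B) = 2.8038 bits

The distribution closer to uniform has higher entropy.
Answer: A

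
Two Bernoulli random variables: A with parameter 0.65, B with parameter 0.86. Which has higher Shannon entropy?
A

For binary distributions, entropy is maximized at p=0.5 and decreases as p moves toward 0 or 1.

H(A) = H(0.65) = 0.9341 bits
H(B) = H(0.86) = 0.5842 bits

Distribution A (p=0.65) is closer to uniform (p=0.5), so it has higher entropy.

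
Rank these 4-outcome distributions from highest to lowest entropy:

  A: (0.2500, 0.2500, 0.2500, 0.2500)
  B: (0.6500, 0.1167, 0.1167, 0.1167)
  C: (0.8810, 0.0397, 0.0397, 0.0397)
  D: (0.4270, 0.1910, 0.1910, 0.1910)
A > D > B > C

Key insight: Entropy is maximized by uniform distributions and minimized by concentrated distributions.

Entropies:
  H(A) = 2.0000 bits
  H(B) = 1.4888 bits
  H(C) = 0.7151 bits
  H(D) = 1.8928 bits

Ranking: A > D > B > C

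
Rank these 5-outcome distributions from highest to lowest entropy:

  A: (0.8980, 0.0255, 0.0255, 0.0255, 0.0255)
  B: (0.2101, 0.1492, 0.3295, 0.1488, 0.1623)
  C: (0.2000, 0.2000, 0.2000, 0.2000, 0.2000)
C > B > A

Key insight: Entropy is maximized by uniform distributions and minimized by concentrated distributions.

- Uniform distributions have maximum entropy log₂(5) = 2.3219 bits
- The more "peaked" or concentrated a distribution, the lower its entropy

Entropies:
  H(A) = 0.6793 bits
  H(B) = 2.2450 bits
  H(C) = 2.3219 bits

Ranking: C > B > A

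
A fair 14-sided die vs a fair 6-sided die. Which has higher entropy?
14-sided die

Both are uniform distributions; for uniform over n outcomes, H = log₂(n). H(14-sided) = log₂(14) = 3.807 bits and H(6-sided) = log₂(6) = 2.585 bits. More outcomes in a uniform distribution means higher entropy.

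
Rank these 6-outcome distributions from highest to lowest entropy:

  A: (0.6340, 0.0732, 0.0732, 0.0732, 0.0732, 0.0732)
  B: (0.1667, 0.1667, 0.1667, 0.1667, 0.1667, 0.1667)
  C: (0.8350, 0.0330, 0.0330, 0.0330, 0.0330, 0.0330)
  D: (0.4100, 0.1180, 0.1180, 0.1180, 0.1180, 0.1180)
B > D > A > C

Key insight: Entropy is maximized by uniform distributions and minimized by concentrated distributions.

Entropies:
  H(A) = 1.7974 bits
  H(B) = 2.5850 bits
  H(C) = 1.0293 bits
  H(D) = 2.3464 bits

Ranking: B > D > A > C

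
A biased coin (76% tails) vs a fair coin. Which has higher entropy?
Fair coin

The fair coin is uniform (p=0.5), maximizing binary entropy at 1 bit. The biased coin has H(0.76) ≈ 0.795 bits — its outcome is more predictable, so its entropy is lower.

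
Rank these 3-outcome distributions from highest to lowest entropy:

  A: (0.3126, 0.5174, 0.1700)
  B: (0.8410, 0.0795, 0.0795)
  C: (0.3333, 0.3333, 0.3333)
C > A > B

Key insight: Entropy is maximized by uniform distributions and minimized by concentrated distributions.

- Uniform distributions have maximum entropy log₂(3) = 1.5850 bits
- The more "peaked" or concentrated a distribution, the lower its entropy

Entropies:
  H(A) = 1.4509 bits
  H(B) = 0.7909 bits
  H(C) = 1.5850 bits

Ranking: C > A > B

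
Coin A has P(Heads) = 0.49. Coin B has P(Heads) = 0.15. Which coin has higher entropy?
A

For binary distributions, entropy is maximized at p=0.5 and decreases as p moves toward 0 or 1.

H(A) = H(0.49) = 0.9997 bits
H(B) = H(0.15) = 0.6098 bits

Distribution A (p=0.49) is closer to uniform (p=0.5), so it has higher entropy.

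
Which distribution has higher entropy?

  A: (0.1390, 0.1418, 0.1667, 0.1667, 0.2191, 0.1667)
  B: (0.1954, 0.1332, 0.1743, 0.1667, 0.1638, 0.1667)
B

Both distributions are close to uniform, making this a harder comparison.

H(A) = 2.5678 bits
H(B) = 2.5761 bits

The distribution closer to uniform has higher entropy.
Answer: B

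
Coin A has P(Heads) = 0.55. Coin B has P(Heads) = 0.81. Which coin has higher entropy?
A

For binary distributions, entropy is maximized at p=0.5 and decreases as p moves toward 0 or 1.

H(A) = H(0.55) = 0.9928 bits
H(B) = H(0.81) = 0.7015 bits

Distribution A (p=0.55) is closer to uniform (p=0.5), so it has higher entropy.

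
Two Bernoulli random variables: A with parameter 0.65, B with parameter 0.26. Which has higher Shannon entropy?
A

For binary distributions, entropy is maximized at p=0.5 and decreases as p moves toward 0 or 1.

H(A) = H(0.65) = 0.9341 bits
H(B) = H(0.26) = 0.8267 bits

Distribution A (p=0.65) is closer to uniform (p=0.5), so it has higher entropy.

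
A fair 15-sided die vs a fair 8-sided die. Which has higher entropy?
15-sided die

Both are uniform distributions; for uniform over n outcomes, H = log₂(n). H(15-sided) = log₂(15) = 3.907 bits and H(8-sided) = log₂(8) = 3.000 bits. More outcomes in a uniform distribution means higher entropy.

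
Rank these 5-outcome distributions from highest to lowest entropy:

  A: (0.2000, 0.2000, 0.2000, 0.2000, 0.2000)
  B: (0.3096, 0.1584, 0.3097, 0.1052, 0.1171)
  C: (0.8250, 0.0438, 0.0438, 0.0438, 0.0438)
A > B > C

Key insight: Entropy is maximized by uniform distributions and minimized by concentrated distributions.

- Uniform distributions have maximum entropy log₂(5) = 2.3219 bits
- The more "peaked" or concentrated a distribution, the lower its entropy

Entropies:
  H(A) = 2.3219 bits
  H(B) = 2.1726 bits
  H(C) = 1.0190 bits

Ranking: A > B > C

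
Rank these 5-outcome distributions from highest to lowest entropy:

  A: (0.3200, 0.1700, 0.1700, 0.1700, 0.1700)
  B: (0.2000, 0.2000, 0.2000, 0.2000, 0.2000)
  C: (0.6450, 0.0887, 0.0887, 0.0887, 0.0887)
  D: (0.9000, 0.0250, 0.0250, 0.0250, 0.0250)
B > A > C > D

Key insight: Entropy is maximized by uniform distributions and minimized by concentrated distributions.

Entropies:
  H(A) = 2.2644 bits
  H(B) = 2.3219 bits
  H(C) = 1.6485 bits
  H(D) = 0.6690 bits

Ranking: B > A > C > D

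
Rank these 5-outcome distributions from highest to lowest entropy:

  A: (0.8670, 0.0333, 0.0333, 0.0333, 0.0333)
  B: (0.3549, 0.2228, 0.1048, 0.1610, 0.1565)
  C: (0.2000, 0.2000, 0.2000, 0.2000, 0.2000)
C > B > A

Key insight: Entropy is maximized by uniform distributions and minimized by concentrated distributions.

- Uniform distributions have maximum entropy log₂(5) = 2.3219 bits
- The more "peaked" or concentrated a distribution, the lower its entropy

Entropies:
  H(A) = 0.8316 bits
  H(B) = 2.1970 bits
  H(C) = 2.3219 bits

Ranking: C > B > A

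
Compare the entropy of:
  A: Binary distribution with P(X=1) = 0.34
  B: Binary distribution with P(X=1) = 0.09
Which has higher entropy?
A

For binary distributions, entropy is maximized at p=0.5 and decreases as p moves toward 0 or 1.

H(A) = H(0.34) = 0.9248 bits
H(B) = H(0.09) = 0.4365 bits

Distribution A (p=0.34) is closer to uniform (p=0.5), so it has higher entropy.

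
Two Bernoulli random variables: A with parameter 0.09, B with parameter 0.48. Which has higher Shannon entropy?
B

For binary distributions, entropy is maximized at p=0.5 and decreases as p moves toward 0 or 1.

H(A) = H(0.09) = 0.4365 bits
H(B) = H(0.48) = 0.9988 bits

Distribution B (p=0.48) is closer to uniform (p=0.5), so it has higher entropy.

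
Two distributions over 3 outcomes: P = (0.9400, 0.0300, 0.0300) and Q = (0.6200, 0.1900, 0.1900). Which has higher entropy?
Q

P is highly concentrated on one outcome (94%), making it nearly deterministic. Q spreads its mass more evenly (max 62%). The more spread-out distribution has higher entropy: H(P) ≈ 0.387 bits, H(Q) ≈ 1.338 bits.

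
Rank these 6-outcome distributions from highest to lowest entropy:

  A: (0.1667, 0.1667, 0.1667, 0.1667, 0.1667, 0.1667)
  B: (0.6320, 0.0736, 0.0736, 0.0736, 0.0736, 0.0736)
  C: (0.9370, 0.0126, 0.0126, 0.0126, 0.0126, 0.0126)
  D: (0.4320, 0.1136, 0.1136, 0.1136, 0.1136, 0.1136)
A > D > B > C

Key insight: Entropy is maximized by uniform distributions and minimized by concentrated distributions.

Entropies:
  H(A) = 2.5850 bits
  H(B) = 1.8036 bits
  H(C) = 0.4855 bits
  H(D) = 2.3055 bits

Ranking: A > D > B > C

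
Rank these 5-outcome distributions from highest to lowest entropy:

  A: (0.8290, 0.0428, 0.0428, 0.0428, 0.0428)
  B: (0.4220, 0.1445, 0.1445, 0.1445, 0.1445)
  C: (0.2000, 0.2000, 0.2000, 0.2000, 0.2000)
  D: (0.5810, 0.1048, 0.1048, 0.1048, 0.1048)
C > B > D > A

Key insight: Entropy is maximized by uniform distributions and minimized by concentrated distributions.

Entropies:
  H(A) = 1.0020 bits
  H(B) = 2.1384 bits
  H(C) = 2.3219 bits
  H(D) = 1.8190 bits

Ranking: C > B > D > A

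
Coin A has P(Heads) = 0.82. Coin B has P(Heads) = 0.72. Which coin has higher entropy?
B

For binary distributions, entropy is maximized at p=0.5 and decreases as p moves toward 0 or 1.

H(A) = H(0.82) = 0.6801 bits
H(B) = H(0.72) = 0.8555 bits

Distribution B (p=0.72) is closer to uniform (p=0.5), so it has higher entropy.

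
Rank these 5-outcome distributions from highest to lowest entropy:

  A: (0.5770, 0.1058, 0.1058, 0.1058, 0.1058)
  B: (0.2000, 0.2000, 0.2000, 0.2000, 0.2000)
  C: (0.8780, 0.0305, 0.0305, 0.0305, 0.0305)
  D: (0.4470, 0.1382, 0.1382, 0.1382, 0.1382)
B > D > A > C

Key insight: Entropy is maximized by uniform distributions and minimized by concentrated distributions.

Entropies:
  H(A) = 1.8288 bits
  H(B) = 2.3219 bits
  H(C) = 0.7791 bits
  H(D) = 2.0979 bits

Ranking: B > D > A > C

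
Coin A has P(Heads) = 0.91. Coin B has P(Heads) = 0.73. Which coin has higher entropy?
B

For binary distributions, entropy is maximized at p=0.5 and decreases as p moves toward 0 or 1.

H(A) = H(0.91) = 0.4365 bits
H(B) = H(0.73) = 0.8415 bits

Distribution B (p=0.73) is closer to uniform (p=0.5), so it has higher entropy.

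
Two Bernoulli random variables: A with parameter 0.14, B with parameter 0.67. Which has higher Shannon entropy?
B

For binary distributions, entropy is maximized at p=0.5 and decreases as p moves toward 0 or 1.

H(A) = H(0.14) = 0.5842 bits
H(B) = H(0.67) = 0.9149 bits

Distribution B (p=0.67) is closer to uniform (p=0.5), so it has higher entropy.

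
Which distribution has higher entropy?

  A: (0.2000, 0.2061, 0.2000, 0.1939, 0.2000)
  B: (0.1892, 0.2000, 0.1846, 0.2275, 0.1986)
A

Both distributions are close to uniform, making this a harder comparison.

H(A) = 2.3217 bits
H(B) = 2.3180 bits

The distribution closer to uniform has higher entropy.
Answer: A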